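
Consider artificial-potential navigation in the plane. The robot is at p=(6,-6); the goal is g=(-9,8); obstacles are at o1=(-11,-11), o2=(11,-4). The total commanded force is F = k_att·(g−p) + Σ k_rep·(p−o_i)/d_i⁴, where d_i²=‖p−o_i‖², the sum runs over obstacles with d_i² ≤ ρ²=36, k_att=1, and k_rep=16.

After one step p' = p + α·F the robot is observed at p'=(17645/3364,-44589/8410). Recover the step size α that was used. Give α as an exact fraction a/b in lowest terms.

α = 1/20

F_att = 1·(g−p) = 1·(-15,14) = (-15.0000,14.0000)
o1: d²=314 > ρ²=36 → inactive
o2: d²=29 ≤ ρ²=36; F_rep = 16·(-5,-2)/29² = (-0.0951,-0.0380)
F = F_att + ΣF_rep = (-15.0951,13.9620)
Δp = p'−p = (-0.7548,0.6981); α = Δx/Fx = (-2539/3364) / (-12695/841) = 1/20
check: Δy/Fy = (5871/8410) / (11742/841) = 1/20 ✓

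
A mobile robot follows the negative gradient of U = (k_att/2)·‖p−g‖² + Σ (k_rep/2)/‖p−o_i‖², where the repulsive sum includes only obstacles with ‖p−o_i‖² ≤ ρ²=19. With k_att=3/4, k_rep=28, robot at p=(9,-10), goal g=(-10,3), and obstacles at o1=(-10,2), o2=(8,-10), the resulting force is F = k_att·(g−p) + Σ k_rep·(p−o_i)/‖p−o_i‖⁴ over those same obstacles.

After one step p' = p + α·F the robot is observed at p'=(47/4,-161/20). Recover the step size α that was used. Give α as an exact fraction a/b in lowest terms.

α = 1/5

F_att = 3/4·(g−p) = 3/4·(-19,13) = (-14.2500,9.7500)
o1: d²=505 > ρ²=19 → inactive
o2: d²=1 ≤ ρ²=19; F_rep = 28·(1,0)/1² = (28.0000,0.0000)
F = F_att + ΣF_rep = (13.7500,9.7500)
Δp = p'−p = (2.7500,1.9500); α = Δx/Fx = (11/4) / (55/4) = 1/5
check: Δy/Fy = (39/20) / (39/4) = 1/5 ✓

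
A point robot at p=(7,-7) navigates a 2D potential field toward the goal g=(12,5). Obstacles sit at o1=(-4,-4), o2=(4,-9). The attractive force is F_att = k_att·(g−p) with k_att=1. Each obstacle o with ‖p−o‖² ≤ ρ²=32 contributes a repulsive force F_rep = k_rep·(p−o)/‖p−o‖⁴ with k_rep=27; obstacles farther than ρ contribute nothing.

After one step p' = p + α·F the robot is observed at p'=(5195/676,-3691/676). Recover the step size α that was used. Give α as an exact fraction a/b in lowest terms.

α = 1/8

F_att = 1·(g−p) = 1·(5,12) = (5.0000,12.0000)
o1: d²=130 > ρ²=32 → inactive
o2: d²=13 ≤ ρ²=32; F_rep = 27·(3,2)/13² = (0.4793,0.3195)
F = F_att + ΣF_rep = (5.4793,12.3195)
Δp = p'−p = (0.6849,1.5399); α = Δx/Fx = (463/676) / (926/169) = 1/8
check: Δy/Fy = (1041/676) / (2082/169) = 1/8 ✓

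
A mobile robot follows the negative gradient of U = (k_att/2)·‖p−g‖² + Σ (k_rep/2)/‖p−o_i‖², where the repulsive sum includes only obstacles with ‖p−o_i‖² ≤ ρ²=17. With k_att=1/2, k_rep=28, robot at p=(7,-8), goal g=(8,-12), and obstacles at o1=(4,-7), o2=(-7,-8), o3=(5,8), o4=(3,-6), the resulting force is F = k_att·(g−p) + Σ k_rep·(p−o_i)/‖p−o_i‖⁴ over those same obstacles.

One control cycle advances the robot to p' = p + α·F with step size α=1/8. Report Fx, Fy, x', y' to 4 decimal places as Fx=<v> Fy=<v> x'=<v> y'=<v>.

Fx=1.3400 Fy=-2.2800 x'=7.1675 y'=-8.2850

F_att = 1/2·(g−p) = 1/2·(1,-4) = (0.5000,-2.0000)
o1: d²=10 ≤ ρ²=17; F_rep = 28·(3,-1)/10² = (0.8400,-0.2800)
o2: d²=196 > ρ²=17 → inactive
o3: d²=260 > ρ²=17 → inactive
o4: d²=20 > ρ²=17 → inactive
F = F_att + ΣF_rep = (1.3400,-2.2800)
p' = p + 1/8·F = (7.1675,-8.2850)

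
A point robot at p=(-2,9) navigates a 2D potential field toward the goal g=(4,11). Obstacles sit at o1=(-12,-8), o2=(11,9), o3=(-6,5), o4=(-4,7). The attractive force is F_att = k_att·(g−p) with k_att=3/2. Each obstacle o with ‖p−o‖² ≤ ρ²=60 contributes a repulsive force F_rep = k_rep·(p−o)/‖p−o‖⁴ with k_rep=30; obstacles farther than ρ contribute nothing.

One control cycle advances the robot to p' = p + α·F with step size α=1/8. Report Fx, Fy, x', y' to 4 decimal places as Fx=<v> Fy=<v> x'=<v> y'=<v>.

F_att = 3/2·(g−p) = 3/2·(6,2) = (9.0000,3.0000)
o1: d²=389 > ρ²=60 → inactive
o2: d²=169 > ρ²=60 → inactive
o3: d²=32 ≤ ρ²=60; F_rep = 30·(4,4)/32² = (0.1172,0.1172)
o4: d²=8 ≤ ρ²=60; F_rep = 30·(2,2)/8² = (0.9375,0.9375)
F = F_att + ΣF_rep = (10.0547,4.0547)
p' = p + 1/8·F = (-0.7432,9.5068)

Fx=10.0547 Fy=4.0547 x'=-0.7432 y'=9.5068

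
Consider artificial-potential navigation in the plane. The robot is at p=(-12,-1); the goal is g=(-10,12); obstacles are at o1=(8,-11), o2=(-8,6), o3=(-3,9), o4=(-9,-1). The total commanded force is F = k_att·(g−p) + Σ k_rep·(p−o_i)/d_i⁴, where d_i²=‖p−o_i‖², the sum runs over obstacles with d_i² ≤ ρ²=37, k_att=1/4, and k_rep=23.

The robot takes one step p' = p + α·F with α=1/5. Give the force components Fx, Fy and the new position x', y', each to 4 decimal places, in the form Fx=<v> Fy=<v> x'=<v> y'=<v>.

F_att = 1/4·(g−p) = 1/4·(2,13) = (0.5000,3.2500)
o1: d²=500 > ρ²=37 → inactive
o2: d²=65 > ρ²=37 → inactive
o3: d²=181 > ρ²=37 → inactive
o4: d²=9 ≤ ρ²=37; F_rep = 23·(-3,0)/9² = (-0.8519,0.0000)
F = F_att + ΣF_rep = (-0.3519,3.2500)
p' = p + 1/5·F = (-12.0704,-0.3500)

Fx=-0.3519 Fy=3.2500 x'=-12.0704 y'=-0.3500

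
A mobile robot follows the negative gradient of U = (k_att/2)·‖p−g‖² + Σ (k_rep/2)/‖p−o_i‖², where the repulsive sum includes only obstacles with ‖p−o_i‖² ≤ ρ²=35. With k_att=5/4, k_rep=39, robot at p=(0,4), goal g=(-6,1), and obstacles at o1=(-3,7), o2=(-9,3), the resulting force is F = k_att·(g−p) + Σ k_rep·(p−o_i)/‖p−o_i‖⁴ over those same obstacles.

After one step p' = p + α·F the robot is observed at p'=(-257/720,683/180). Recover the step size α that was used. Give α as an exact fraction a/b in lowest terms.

F_att = 5/4·(g−p) = 5/4·(-6,-3) = (-7.5000,-3.7500)
o1: d²=18 ≤ ρ²=35; F_rep = 39·(3,-3)/18² = (0.3611,-0.3611)
o2: d²=82 > ρ²=35 → inactive
F = F_att + ΣF_rep = (-7.1389,-4.1111)
Δp = p'−p = (-0.3569,-0.2056); α = Δx/Fx = (-257/720) / (-257/36) = 1/20
check: Δy/Fy = (-37/180) / (-37/9) = 1/20 ✓

α = 1/20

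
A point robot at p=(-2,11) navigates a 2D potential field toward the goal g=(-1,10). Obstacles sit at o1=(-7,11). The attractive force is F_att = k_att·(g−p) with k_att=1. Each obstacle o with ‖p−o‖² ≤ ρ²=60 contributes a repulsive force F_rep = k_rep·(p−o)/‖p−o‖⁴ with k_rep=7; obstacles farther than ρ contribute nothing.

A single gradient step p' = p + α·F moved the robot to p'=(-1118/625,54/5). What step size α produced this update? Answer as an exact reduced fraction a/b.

α = 1/5

F_att = 1·(g−p) = 1·(1,-1) = (1.0000,-1.0000)
o1: d²=25 ≤ ρ²=60; F_rep = 7·(5,0)/25² = (0.0560,0.0000)
F = F_att + ΣF_rep = (1.0560,-1.0000)
Δp = p'−p = (0.2112,-0.2000); α = Δx/Fx = (132/625) / (132/125) = 1/5
check: Δy/Fy = (-1/5) / (-1) = 1/5 ✓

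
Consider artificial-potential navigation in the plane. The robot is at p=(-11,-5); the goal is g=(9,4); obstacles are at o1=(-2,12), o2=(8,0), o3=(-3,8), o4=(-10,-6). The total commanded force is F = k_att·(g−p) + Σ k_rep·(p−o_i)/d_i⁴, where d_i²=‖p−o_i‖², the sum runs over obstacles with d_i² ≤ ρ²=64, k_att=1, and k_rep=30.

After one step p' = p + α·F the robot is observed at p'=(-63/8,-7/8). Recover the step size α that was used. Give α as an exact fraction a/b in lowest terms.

α = 1/4

F_att = 1·(g−p) = 1·(20,9) = (20.0000,9.0000)
o1: d²=370 > ρ²=64 → inactive
o2: d²=386 > ρ²=64 → inactive
o3: d²=233 > ρ²=64 → inactive
o4: d²=2 ≤ ρ²=64; F_rep = 30·(-1,1)/2² = (-7.5000,7.5000)
F = F_att + ΣF_rep = (12.5000,16.5000)
Δp = p'−p = (3.1250,4.1250); α = Δx/Fx = (25/8) / (25/2) = 1/4
check: Δy/Fy = (33/8) / (33/2) = 1/4 ✓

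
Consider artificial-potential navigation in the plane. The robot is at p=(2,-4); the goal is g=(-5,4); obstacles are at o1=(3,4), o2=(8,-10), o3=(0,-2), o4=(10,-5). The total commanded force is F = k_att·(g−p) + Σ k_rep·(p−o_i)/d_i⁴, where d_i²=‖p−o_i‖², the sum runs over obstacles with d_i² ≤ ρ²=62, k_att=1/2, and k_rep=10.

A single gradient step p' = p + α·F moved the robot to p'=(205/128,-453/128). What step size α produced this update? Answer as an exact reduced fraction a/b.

α = 1/8

F_att = 1/2·(g−p) = 1/2·(-7,8) = (-3.5000,4.0000)
o1: d²=65 > ρ²=62 → inactive
o2: d²=72 > ρ²=62 → inactive
o3: d²=8 ≤ ρ²=62; F_rep = 10·(2,-2)/8² = (0.3125,-0.3125)
o4: d²=65 > ρ²=62 → inactive
F = F_att + ΣF_rep = (-3.1875,3.6875)
Δp = p'−p = (-0.3984,0.4609); α = Δx/Fx = (-51/128) / (-51/16) = 1/8
check: Δy/Fy = (59/128) / (59/16) = 1/8 ✓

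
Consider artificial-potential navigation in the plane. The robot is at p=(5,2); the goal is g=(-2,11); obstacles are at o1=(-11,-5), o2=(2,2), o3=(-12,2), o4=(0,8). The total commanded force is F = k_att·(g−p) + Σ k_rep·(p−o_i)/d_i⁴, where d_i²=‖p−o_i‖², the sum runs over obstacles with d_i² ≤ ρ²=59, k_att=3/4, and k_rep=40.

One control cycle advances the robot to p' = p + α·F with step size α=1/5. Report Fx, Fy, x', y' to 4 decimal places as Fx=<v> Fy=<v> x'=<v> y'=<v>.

Fx=-3.7685 Fy=6.7500 x'=4.2463 y'=3.3500

F_att = 3/4·(g−p) = 3/4·(-7,9) = (-5.2500,6.7500)
o1: d²=305 > ρ²=59 → inactive
o2: d²=9 ≤ ρ²=59; F_rep = 40·(3,0)/9² = (1.4815,0.0000)
o3: d²=289 > ρ²=59 → inactive
o4: d²=61 > ρ²=59 → inactive
F = F_att + ΣF_rep = (-3.7685,6.7500)
p' = p + 1/5·F = (4.2463,3.3500)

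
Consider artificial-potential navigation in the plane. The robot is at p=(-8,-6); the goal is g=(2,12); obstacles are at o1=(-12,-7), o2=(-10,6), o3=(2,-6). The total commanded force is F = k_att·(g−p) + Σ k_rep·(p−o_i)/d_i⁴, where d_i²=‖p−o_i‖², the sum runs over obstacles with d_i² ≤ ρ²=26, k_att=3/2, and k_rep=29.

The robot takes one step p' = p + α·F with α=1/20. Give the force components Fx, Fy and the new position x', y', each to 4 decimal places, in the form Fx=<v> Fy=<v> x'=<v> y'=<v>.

Fx=15.4014 Fy=27.1003 x'=-7.2299 y'=-4.6450

F_att = 3/2·(g−p) = 3/2·(10,18) = (15.0000,27.0000)
o1: d²=17 ≤ ρ²=26; F_rep = 29·(4,1)/17² = (0.4014,0.1003)
o2: d²=148 > ρ²=26 → inactive
o3: d²=100 > ρ²=26 → inactive
F = F_att + ΣF_rep = (15.4014,27.1003)
p' = p + 1/20·F = (-7.2299,-4.6450)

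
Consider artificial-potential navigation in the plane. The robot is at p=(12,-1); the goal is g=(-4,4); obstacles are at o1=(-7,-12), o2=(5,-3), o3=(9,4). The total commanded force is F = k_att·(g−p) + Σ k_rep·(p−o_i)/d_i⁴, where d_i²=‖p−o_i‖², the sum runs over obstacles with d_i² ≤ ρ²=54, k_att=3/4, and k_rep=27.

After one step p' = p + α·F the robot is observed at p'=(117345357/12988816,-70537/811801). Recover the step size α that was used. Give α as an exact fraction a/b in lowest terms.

F_att = 3/4·(g−p) = 3/4·(-16,5) = (-12.0000,3.7500)
o1: d²=482 > ρ²=54 → inactive
o2: d²=53 ≤ ρ²=54; F_rep = 27·(7,2)/53² = (0.0673,0.0192)
o3: d²=34 ≤ ρ²=54; F_rep = 27·(3,-5)/34² = (0.0701,-0.1168)
F = F_att + ΣF_rep = (-11.8626,3.6524)
Δp = p'−p = (-2.9657,0.9131); α = Δx/Fx = (-38520435/12988816) / (-38520435/3247204) = 1/4
check: Δy/Fy = (741264/811801) / (2965056/811801) = 1/4 ✓

α = 1/4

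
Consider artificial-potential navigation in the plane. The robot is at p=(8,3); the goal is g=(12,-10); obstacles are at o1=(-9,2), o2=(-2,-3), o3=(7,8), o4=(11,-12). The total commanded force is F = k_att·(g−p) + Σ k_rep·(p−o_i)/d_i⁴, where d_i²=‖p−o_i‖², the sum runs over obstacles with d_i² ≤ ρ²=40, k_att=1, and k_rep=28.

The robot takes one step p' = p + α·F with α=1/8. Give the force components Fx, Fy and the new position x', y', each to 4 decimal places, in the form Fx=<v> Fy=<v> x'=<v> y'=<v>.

Fx=4.0414 Fy=-13.2071 x'=8.5052 y'=1.3491

F_att = 1·(g−p) = 1·(4,-13) = (4.0000,-13.0000)
o1: d²=290 > ρ²=40 → inactive
o2: d²=136 > ρ²=40 → inactive
o3: d²=26 ≤ ρ²=40; F_rep = 28·(1,-5)/26² = (0.0414,-0.2071)
o4: d²=234 > ρ²=40 → inactive
F = F_att + ΣF_rep = (4.0414,-13.2071)
p' = p + 1/8·F = (8.5052,1.3491)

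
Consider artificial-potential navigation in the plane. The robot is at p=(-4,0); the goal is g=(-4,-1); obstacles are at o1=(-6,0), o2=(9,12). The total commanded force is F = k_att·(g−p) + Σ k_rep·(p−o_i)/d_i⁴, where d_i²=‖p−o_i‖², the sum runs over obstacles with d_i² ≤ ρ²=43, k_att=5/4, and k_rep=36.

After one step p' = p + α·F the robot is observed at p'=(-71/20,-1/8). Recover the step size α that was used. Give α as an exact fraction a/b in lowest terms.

α = 1/10

F_att = 5/4·(g−p) = 5/4·(0,-1) = (0.0000,-1.2500)
o1: d²=4 ≤ ρ²=43; F_rep = 36·(2,0)/4² = (4.5000,0.0000)
o2: d²=313 > ρ²=43 → inactive
F = F_att + ΣF_rep = (4.5000,-1.2500)
Δp = p'−p = (0.4500,-0.1250); α = Δx/Fx = (9/20) / (9/2) = 1/10
check: Δy/Fy = (-1/8) / (-5/4) = 1/10 ✓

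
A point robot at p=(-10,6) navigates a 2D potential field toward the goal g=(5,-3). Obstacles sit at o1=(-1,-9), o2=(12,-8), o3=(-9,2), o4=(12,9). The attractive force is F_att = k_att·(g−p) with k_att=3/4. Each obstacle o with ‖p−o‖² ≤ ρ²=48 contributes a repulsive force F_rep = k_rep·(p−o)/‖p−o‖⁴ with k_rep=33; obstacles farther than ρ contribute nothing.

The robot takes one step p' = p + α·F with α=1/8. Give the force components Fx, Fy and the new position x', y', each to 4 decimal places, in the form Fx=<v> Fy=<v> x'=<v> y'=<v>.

Fx=11.1358 Fy=-6.2933 x'=-8.6080 y'=5.2133

F_att = 3/4·(g−p) = 3/4·(15,-9) = (11.2500,-6.7500)
o1: d²=306 > ρ²=48 → inactive
o2: d²=680 > ρ²=48 → inactive
o3: d²=17 ≤ ρ²=48; F_rep = 33·(-1,4)/17² = (-0.1142,0.4567)
o4: d²=493 > ρ²=48 → inactive
F = F_att + ΣF_rep = (11.1358,-6.2933)
p' = p + 1/8·F = (-8.6080,5.2133)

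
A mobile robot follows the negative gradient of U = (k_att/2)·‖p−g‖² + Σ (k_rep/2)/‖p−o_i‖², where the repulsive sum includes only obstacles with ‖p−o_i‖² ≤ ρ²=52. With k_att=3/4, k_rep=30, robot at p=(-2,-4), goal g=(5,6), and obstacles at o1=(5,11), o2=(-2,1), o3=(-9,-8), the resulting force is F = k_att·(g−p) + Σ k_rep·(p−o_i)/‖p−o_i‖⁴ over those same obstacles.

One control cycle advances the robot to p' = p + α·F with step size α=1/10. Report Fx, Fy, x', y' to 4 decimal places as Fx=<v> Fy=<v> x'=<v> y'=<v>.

F_att = 3/4·(g−p) = 3/4·(7,10) = (5.2500,7.5000)
o1: d²=274 > ρ²=52 → inactive
o2: d²=25 ≤ ρ²=52; F_rep = 30·(0,-5)/25² = (0.0000,-0.2400)
o3: d²=65 > ρ²=52 → inactive
F = F_att + ΣF_rep = (5.2500,7.2600)
p' = p + 1/10·F = (-1.4750,-3.2740)

Fx=5.2500 Fy=7.2600 x'=-1.4750 y'=-3.2740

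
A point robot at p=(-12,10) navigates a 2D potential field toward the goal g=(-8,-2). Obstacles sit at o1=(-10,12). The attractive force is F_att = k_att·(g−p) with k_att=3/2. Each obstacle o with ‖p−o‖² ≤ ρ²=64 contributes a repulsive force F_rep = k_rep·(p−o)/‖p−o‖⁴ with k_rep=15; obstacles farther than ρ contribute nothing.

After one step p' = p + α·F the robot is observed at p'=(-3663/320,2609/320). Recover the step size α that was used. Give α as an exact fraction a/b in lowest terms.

F_att = 3/2·(g−p) = 3/2·(4,-12) = (6.0000,-18.0000)
o1: d²=8 ≤ ρ²=64; F_rep = 15·(-2,-2)/8² = (-0.4688,-0.4688)
F = F_att + ΣF_rep = (5.5312,-18.4688)
Δp = p'−p = (0.5531,-1.8469); α = Δx/Fx = (177/320) / (177/32) = 1/10
check: Δy/Fy = (-591/320) / (-591/32) = 1/10 ✓

α = 1/10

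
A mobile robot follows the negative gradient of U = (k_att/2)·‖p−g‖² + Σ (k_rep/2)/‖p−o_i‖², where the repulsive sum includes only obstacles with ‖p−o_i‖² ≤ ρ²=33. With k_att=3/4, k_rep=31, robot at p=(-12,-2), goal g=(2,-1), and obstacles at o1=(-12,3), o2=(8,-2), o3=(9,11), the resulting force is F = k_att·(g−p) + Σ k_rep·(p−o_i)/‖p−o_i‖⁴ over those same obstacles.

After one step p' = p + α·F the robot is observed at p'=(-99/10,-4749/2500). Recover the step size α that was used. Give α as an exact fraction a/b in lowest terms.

α = 1/5

F_att = 3/4·(g−p) = 3/4·(14,1) = (10.5000,0.7500)
o1: d²=25 ≤ ρ²=33; F_rep = 31·(0,-5)/25² = (0.0000,-0.2480)
o2: d²=400 > ρ²=33 → inactive
o3: d²=610 > ρ²=33 → inactive
F = F_att + ΣF_rep = (10.5000,0.5020)
Δp = p'−p = (2.1000,0.1004); α = Δx/Fx = (21/10) / (21/2) = 1/5
check: Δy/Fy = (251/2500) / (251/500) = 1/5 ✓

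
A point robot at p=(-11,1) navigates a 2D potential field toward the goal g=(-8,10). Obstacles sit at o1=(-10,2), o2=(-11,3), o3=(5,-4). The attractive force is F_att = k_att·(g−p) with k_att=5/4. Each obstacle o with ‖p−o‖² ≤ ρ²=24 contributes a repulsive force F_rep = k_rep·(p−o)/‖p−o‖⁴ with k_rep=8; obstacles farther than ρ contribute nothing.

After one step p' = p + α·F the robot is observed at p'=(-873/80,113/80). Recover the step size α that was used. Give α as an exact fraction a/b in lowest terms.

α = 1/20

F_att = 5/4·(g−p) = 5/4·(3,9) = (3.7500,11.2500)
o1: d²=2 ≤ ρ²=24; F_rep = 8·(-1,-1)/2² = (-2.0000,-2.0000)
o2: d²=4 ≤ ρ²=24; F_rep = 8·(0,-2)/4² = (0.0000,-1.0000)
o3: d²=281 > ρ²=24 → inactive
F = F_att + ΣF_rep = (1.7500,8.2500)
Δp = p'−p = (0.0875,0.4125); α = Δx/Fx = (7/80) / (7/4) = 1/20
check: Δy/Fy = (33/80) / (33/4) = 1/20 ✓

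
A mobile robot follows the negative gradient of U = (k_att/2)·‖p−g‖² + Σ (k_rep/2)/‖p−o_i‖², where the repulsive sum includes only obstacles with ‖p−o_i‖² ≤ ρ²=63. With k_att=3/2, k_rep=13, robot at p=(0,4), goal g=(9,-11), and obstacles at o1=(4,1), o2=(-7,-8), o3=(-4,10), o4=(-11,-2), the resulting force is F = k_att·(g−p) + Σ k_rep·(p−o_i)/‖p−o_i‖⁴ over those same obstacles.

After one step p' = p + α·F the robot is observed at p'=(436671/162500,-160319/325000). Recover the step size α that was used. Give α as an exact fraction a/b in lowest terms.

α = 1/5

F_att = 3/2·(g−p) = 3/2·(9,-15) = (13.5000,-22.5000)
o1: d²=25 ≤ ρ²=63; F_rep = 13·(-4,3)/25² = (-0.0832,0.0624)
o2: d²=193 > ρ²=63 → inactive
o3: d²=52 ≤ ρ²=63; F_rep = 13·(4,-6)/52² = (0.0192,-0.0288)
o4: d²=157 > ρ²=63 → inactive
F = F_att + ΣF_rep = (13.4360,-22.4664)
Δp = p'−p = (2.6872,-4.4933); α = Δx/Fx = (436671/162500) / (436671/32500) = 1/5
check: Δy/Fy = (-1460319/325000) / (-1460319/65000) = 1/5 ✓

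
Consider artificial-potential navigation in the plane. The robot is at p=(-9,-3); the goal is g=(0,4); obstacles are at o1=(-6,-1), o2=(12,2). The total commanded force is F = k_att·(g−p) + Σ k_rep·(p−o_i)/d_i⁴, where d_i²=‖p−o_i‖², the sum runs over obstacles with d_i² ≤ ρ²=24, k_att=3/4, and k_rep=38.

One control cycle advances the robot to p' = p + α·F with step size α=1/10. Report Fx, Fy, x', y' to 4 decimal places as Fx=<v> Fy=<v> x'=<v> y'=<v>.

F_att = 3/4·(g−p) = 3/4·(9,7) = (6.7500,5.2500)
o1: d²=13 ≤ ρ²=24; F_rep = 38·(-3,-2)/13² = (-0.6746,-0.4497)
o2: d²=466 > ρ²=24 → inactive
F = F_att + ΣF_rep = (6.0754,4.8003)
p' = p + 1/10·F = (-8.3925,-2.5200)

Fx=6.0754 Fy=4.8003 x'=-8.3925 y'=-2.5200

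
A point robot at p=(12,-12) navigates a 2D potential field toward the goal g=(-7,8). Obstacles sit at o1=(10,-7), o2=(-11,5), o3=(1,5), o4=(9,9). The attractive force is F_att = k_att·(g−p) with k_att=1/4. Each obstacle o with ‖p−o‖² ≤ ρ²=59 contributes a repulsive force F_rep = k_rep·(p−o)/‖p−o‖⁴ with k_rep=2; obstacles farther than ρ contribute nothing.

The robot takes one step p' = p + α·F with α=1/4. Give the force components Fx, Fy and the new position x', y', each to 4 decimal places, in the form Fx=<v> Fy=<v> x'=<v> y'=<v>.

Fx=-4.7452 Fy=4.9881 x'=10.8137 y'=-10.7530

F_att = 1/4·(g−p) = 1/4·(-19,20) = (-4.7500,5.0000)
o1: d²=29 ≤ ρ²=59; F_rep = 2·(2,-5)/29² = (0.0048,-0.0119)
o2: d²=818 > ρ²=59 → inactive
o3: d²=410 > ρ²=59 → inactive
o4: d²=450 > ρ²=59 → inactive
F = F_att + ΣF_rep = (-4.7452,4.9881)
p' = p + 1/4·F = (10.8137,-10.7530)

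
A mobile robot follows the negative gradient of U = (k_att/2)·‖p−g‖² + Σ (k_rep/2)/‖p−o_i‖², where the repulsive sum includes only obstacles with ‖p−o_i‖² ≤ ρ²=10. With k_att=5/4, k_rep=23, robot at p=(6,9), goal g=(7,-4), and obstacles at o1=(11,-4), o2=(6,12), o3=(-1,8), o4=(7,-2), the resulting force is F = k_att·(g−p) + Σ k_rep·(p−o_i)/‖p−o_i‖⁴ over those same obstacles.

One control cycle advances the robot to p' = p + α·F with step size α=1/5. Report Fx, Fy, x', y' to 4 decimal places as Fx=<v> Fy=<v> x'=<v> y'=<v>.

F_att = 5/4·(g−p) = 5/4·(1,-13) = (1.2500,-16.2500)
o1: d²=194 > ρ²=10 → inactive
o2: d²=9 ≤ ρ²=10; F_rep = 23·(0,-3)/9² = (0.0000,-0.8519)
o3: d²=50 > ρ²=10 → inactive
o4: d²=122 > ρ²=10 → inactive
F = F_att + ΣF_rep = (1.2500,-17.1019)
p' = p + 1/5·F = (6.2500,5.5796)

Fx=1.2500 Fy=-17.1019 x'=6.2500 y'=5.5796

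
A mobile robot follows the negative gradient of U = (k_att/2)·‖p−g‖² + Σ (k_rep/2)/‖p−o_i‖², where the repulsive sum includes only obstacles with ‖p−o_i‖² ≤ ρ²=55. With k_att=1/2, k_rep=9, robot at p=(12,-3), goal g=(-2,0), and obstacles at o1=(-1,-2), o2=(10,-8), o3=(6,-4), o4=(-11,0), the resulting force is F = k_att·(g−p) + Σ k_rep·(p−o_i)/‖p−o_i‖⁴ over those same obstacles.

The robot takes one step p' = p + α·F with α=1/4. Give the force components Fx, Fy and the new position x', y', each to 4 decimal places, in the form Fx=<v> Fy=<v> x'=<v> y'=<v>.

F_att = 1/2·(g−p) = 1/2·(-14,3) = (-7.0000,1.5000)
o1: d²=170 > ρ²=55 → inactive
o2: d²=29 ≤ ρ²=55; F_rep = 9·(2,5)/29² = (0.0214,0.0535)
o3: d²=37 ≤ ρ²=55; F_rep = 9·(6,1)/37² = (0.0394,0.0066)
o4: d²=538 > ρ²=55 → inactive
F = F_att + ΣF_rep = (-6.9392,1.5601)
p' = p + 1/4·F = (10.2652,-2.6100)

Fx=-6.9392 Fy=1.5601 x'=10.2652 y'=-2.6100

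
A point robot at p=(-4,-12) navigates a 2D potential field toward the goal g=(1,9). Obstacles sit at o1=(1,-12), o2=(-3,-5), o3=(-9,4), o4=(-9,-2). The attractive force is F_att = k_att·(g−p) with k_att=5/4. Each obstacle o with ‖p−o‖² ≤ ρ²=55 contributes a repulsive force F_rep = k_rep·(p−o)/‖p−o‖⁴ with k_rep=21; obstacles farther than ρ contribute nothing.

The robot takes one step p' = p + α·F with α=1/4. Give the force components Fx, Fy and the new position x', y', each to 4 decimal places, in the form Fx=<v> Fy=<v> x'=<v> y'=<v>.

F_att = 5/4·(g−p) = 5/4·(5,21) = (6.2500,26.2500)
o1: d²=25 ≤ ρ²=55; F_rep = 21·(-5,0)/25² = (-0.1680,0.0000)
o2: d²=50 ≤ ρ²=55; F_rep = 21·(-1,-7)/50² = (-0.0084,-0.0588)
o3: d²=281 > ρ²=55 → inactive
o4: d²=125 > ρ²=55 → inactive
F = F_att + ΣF_rep = (6.0736,26.1912)
p' = p + 1/4·F = (-2.4816,-5.4522)

Fx=6.0736 Fy=26.1912 x'=-2.4816 y'=-5.4522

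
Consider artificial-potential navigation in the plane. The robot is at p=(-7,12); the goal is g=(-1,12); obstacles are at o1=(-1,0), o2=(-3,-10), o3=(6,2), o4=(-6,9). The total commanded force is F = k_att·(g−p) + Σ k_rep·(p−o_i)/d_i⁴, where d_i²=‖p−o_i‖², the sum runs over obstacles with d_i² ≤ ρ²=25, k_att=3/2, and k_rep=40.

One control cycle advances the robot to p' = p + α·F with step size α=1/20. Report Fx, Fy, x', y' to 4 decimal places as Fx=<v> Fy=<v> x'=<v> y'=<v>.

F_att = 3/2·(g−p) = 3/2·(6,0) = (9.0000,0.0000)
o1: d²=180 > ρ²=25 → inactive
o2: d²=500 > ρ²=25 → inactive
o3: d²=269 > ρ²=25 → inactive
o4: d²=10 ≤ ρ²=25; F_rep = 40·(-1,3)/10² = (-0.4000,1.2000)
F = F_att + ΣF_rep = (8.6000,1.2000)
p' = p + 1/20·F = (-6.5700,12.0600)

Fx=8.6000 Fy=1.2000 x'=-6.5700 y'=12.0600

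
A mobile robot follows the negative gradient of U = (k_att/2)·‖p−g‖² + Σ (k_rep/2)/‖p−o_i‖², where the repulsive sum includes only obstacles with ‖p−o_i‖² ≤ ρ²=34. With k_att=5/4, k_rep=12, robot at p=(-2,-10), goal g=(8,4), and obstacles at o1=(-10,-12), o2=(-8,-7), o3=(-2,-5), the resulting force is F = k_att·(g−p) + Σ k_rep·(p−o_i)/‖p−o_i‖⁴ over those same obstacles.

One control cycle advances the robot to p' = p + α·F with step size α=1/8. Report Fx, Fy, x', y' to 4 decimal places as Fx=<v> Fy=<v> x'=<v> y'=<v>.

F_att = 5/4·(g−p) = 5/4·(10,14) = (12.5000,17.5000)
o1: d²=68 > ρ²=34 → inactive
o2: d²=45 > ρ²=34 → inactive
o3: d²=25 ≤ ρ²=34; F_rep = 12·(0,-5)/25² = (0.0000,-0.0960)
F = F_att + ΣF_rep = (12.5000,17.4040)
p' = p + 1/8·F = (-0.4375,-7.8245)

Fx=12.5000 Fy=17.4040 x'=-0.4375 y'=-7.8245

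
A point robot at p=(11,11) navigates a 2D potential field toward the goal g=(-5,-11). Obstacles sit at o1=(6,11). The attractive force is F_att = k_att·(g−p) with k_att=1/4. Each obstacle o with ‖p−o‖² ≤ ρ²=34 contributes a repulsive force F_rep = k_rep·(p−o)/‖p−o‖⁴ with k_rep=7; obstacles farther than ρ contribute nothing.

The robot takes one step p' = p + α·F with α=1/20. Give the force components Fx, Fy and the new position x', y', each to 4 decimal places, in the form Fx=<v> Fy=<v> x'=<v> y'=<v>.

F_att = 1/4·(g−p) = 1/4·(-16,-22) = (-4.0000,-5.5000)
o1: d²=25 ≤ ρ²=34; F_rep = 7·(5,0)/25² = (0.0560,0.0000)
F = F_att + ΣF_rep = (-3.9440,-5.5000)
p' = p + 1/20·F = (10.8028,10.7250)

Fx=-3.9440 Fy=-5.5000 x'=10.8028 y'=10.7250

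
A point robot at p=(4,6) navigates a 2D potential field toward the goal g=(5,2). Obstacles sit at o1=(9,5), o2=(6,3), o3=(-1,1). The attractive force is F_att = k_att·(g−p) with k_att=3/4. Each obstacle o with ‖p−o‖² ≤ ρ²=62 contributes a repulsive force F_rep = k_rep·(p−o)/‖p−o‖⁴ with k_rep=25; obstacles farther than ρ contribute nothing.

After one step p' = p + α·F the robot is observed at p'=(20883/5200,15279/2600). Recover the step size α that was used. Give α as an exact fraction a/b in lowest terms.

α = 1/20

F_att = 3/4·(g−p) = 3/4·(1,-4) = (0.7500,-3.0000)
o1: d²=26 ≤ ρ²=62; F_rep = 25·(-5,1)/26² = (-0.1849,0.0370)
o2: d²=13 ≤ ρ²=62; F_rep = 25·(-2,3)/13² = (-0.2959,0.4438)
o3: d²=50 ≤ ρ²=62; F_rep = 25·(5,5)/50² = (0.0500,0.0500)
F = F_att + ΣF_rep = (0.3192,-2.4692)
Δp = p'−p = (0.0160,-0.1235); α = Δx/Fx = (83/5200) / (83/260) = 1/20
check: Δy/Fy = (-321/2600) / (-321/130) = 1/20 ✓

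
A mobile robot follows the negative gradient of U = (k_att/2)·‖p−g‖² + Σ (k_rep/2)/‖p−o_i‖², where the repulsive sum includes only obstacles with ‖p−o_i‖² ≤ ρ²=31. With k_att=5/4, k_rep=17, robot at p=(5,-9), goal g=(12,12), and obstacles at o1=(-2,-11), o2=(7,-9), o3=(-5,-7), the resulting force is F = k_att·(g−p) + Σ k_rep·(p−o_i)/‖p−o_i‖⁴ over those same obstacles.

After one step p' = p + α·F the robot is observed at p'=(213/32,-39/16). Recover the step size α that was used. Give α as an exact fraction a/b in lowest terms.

F_att = 5/4·(g−p) = 5/4·(7,21) = (8.7500,26.2500)
o1: d²=53 > ρ²=31 → inactive
o2: d²=4 ≤ ρ²=31; F_rep = 17·(-2,0)/4² = (-2.1250,0.0000)
o3: d²=104 > ρ²=31 → inactive
F = F_att + ΣF_rep = (6.6250,26.2500)
Δp = p'−p = (1.6562,6.5625); α = Δx/Fx = (53/32) / (53/8) = 1/4
check: Δy/Fy = (105/16) / (105/4) = 1/4 ✓

α = 1/4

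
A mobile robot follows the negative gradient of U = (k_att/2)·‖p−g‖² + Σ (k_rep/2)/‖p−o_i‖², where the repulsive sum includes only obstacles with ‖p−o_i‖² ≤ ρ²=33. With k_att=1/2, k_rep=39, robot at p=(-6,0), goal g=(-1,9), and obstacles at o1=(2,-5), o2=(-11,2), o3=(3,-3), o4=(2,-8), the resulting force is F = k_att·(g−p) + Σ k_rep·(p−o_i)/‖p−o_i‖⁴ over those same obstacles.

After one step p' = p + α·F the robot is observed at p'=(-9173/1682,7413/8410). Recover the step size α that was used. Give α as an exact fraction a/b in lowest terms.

α = 1/5

F_att = 1/2·(g−p) = 1/2·(5,9) = (2.5000,4.5000)
o1: d²=89 > ρ²=33 → inactive
o2: d²=29 ≤ ρ²=33; F_rep = 39·(5,-2)/29² = (0.2319,-0.0927)
o3: d²=90 > ρ²=33 → inactive
o4: d²=128 > ρ²=33 → inactive
F = F_att + ΣF_rep = (2.7319,4.4073)
Δp = p'−p = (0.5464,0.8815); α = Δx/Fx = (919/1682) / (4595/1682) = 1/5
check: Δy/Fy = (7413/8410) / (7413/1682) = 1/5 ✓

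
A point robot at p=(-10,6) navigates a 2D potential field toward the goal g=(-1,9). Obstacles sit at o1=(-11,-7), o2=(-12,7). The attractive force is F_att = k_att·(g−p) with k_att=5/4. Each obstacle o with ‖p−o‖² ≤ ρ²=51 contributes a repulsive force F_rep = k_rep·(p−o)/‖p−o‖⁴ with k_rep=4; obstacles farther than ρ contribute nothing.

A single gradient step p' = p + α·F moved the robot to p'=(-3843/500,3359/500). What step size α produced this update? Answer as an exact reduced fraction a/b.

F_att = 5/4·(g−p) = 5/4·(9,3) = (11.2500,3.7500)
o1: d²=170 > ρ²=51 → inactive
o2: d²=5 ≤ ρ²=51; F_rep = 4·(2,-1)/5² = (0.3200,-0.1600)
F = F_att + ΣF_rep = (11.5700,3.5900)
Δp = p'−p = (2.3140,0.7180); α = Δx/Fx = (1157/500) / (1157/100) = 1/5
check: Δy/Fy = (359/500) / (359/100) = 1/5 ✓

α = 1/5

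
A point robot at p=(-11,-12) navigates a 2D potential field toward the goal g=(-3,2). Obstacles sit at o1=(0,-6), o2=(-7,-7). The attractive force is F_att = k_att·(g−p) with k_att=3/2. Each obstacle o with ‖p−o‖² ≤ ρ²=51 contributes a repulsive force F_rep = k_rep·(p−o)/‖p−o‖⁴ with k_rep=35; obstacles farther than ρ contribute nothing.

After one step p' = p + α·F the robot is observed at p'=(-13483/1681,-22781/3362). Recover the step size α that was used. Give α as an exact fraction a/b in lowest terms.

α = 1/4

F_att = 3/2·(g−p) = 3/2·(8,14) = (12.0000,21.0000)
o1: d²=157 > ρ²=51 → inactive
o2: d²=41 ≤ ρ²=51; F_rep = 35·(-4,-5)/41² = (-0.0833,-0.1041)
F = F_att + ΣF_rep = (11.9167,20.8959)
Δp = p'−p = (2.9792,5.2240); α = Δx/Fx = (5008/1681) / (20032/1681) = 1/4
check: Δy/Fy = (17563/3362) / (35126/1681) = 1/4 ✓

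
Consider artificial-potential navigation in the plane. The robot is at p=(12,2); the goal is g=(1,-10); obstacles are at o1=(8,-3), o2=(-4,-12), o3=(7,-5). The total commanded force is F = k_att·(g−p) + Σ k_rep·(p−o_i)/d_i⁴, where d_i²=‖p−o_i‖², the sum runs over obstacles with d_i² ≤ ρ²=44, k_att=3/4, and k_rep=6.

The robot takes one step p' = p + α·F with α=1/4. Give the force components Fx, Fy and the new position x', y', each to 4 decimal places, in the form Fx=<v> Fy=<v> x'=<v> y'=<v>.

F_att = 3/4·(g−p) = 3/4·(-11,-12) = (-8.2500,-9.0000)
o1: d²=41 ≤ ρ²=44; F_rep = 6·(4,5)/41² = (0.0143,0.0178)
o2: d²=452 > ρ²=44 → inactive
o3: d²=74 > ρ²=44 → inactive
F = F_att + ΣF_rep = (-8.2357,-8.9822)
p' = p + 1/4·F = (9.9411,-0.2455)

Fx=-8.2357 Fy=-8.9822 x'=9.9411 y'=-0.2455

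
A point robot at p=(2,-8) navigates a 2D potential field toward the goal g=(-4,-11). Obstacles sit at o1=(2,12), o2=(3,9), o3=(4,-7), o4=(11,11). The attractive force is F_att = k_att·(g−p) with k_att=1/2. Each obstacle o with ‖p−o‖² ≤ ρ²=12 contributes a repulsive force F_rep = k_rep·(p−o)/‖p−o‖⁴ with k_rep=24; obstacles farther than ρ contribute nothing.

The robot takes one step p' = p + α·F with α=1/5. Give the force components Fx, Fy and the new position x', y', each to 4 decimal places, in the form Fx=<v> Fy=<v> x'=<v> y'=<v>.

Fx=-4.9200 Fy=-2.4600 x'=1.0160 y'=-8.4920

F_att = 1/2·(g−p) = 1/2·(-6,-3) = (-3.0000,-1.5000)
o1: d²=400 > ρ²=12 → inactive
o2: d²=290 > ρ²=12 → inactive
o3: d²=5 ≤ ρ²=12; F_rep = 24·(-2,-1)/5² = (-1.9200,-0.9600)
o4: d²=442 > ρ²=12 → inactive
F = F_att + ΣF_rep = (-4.9200,-2.4600)
p' = p + 1/5·F = (1.0160,-8.4920)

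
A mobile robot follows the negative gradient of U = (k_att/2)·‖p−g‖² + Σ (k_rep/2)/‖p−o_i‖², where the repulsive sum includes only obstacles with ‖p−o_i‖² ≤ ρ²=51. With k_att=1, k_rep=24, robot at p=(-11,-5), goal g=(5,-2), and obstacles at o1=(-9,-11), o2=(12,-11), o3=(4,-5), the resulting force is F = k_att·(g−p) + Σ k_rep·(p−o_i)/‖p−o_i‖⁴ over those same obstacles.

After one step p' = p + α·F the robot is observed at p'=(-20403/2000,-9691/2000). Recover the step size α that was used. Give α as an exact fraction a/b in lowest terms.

F_att = 1·(g−p) = 1·(16,3) = (16.0000,3.0000)
o1: d²=40 ≤ ρ²=51; F_rep = 24·(-2,6)/40² = (-0.0300,0.0900)
o2: d²=565 > ρ²=51 → inactive
o3: d²=225 > ρ²=51 → inactive
F = F_att + ΣF_rep = (15.9700,3.0900)
Δp = p'−p = (0.7985,0.1545); α = Δx/Fx = (1597/2000) / (1597/100) = 1/20
check: Δy/Fy = (309/2000) / (309/100) = 1/20 ✓

α = 1/20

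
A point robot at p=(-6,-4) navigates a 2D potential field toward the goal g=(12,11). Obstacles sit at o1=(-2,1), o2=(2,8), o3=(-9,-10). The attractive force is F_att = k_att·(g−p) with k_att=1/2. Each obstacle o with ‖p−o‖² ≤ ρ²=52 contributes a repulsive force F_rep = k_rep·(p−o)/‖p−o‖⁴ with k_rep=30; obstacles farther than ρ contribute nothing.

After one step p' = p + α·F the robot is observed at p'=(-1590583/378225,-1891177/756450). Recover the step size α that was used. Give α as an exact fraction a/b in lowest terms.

F_att = 1/2·(g−p) = 1/2·(18,15) = (9.0000,7.5000)
o1: d²=41 ≤ ρ²=52; F_rep = 30·(-4,-5)/41² = (-0.0714,-0.0892)
o2: d²=208 > ρ²=52 → inactive
o3: d²=45 ≤ ρ²=52; F_rep = 30·(3,6)/45² = (0.0444,0.0889)
F = F_att + ΣF_rep = (8.9731,7.4997)
Δp = p'−p = (1.7946,1.4999); α = Δx/Fx = (678767/378225) / (678767/75645) = 1/5
check: Δy/Fy = (1134623/756450) / (1134623/151290) = 1/5 ✓

α = 1/5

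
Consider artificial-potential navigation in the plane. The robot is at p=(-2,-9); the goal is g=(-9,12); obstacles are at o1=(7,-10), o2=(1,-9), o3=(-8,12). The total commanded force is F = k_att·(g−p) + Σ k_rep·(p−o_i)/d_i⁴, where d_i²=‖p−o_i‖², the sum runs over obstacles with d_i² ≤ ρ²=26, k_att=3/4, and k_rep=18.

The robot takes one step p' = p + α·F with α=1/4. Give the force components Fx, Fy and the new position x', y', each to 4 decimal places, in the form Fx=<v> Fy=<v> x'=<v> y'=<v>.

Fx=-5.9167 Fy=15.7500 x'=-3.4792 y'=-5.0625

F_att = 3/4·(g−p) = 3/4·(-7,21) = (-5.2500,15.7500)
o1: d²=82 > ρ²=26 → inactive
o2: d²=9 ≤ ρ²=26; F_rep = 18·(-3,0)/9² = (-0.6667,0.0000)
o3: d²=477 > ρ²=26 → inactive
F = F_att + ΣF_rep = (-5.9167,15.7500)
p' = p + 1/4·F = (-3.4792,-5.0625)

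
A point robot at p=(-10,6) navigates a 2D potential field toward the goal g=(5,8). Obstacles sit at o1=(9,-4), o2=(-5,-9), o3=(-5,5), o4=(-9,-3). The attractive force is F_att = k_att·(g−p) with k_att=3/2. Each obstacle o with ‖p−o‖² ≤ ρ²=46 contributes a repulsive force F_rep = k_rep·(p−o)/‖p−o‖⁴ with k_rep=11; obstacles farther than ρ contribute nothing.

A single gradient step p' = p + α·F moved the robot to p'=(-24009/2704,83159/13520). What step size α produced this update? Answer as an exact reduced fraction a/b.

F_att = 3/2·(g−p) = 3/2·(15,2) = (22.5000,3.0000)
o1: d²=461 > ρ²=46 → inactive
o2: d²=250 > ρ²=46 → inactive
o3: d²=26 ≤ ρ²=46; F_rep = 11·(-5,1)/26² = (-0.0814,0.0163)
o4: d²=82 > ρ²=46 → inactive
F = F_att + ΣF_rep = (22.4186,3.0163)
Δp = p'−p = (1.1209,0.1508); α = Δx/Fx = (3031/2704) / (15155/676) = 1/20
check: Δy/Fy = (2039/13520) / (2039/676) = 1/20 ✓

α = 1/20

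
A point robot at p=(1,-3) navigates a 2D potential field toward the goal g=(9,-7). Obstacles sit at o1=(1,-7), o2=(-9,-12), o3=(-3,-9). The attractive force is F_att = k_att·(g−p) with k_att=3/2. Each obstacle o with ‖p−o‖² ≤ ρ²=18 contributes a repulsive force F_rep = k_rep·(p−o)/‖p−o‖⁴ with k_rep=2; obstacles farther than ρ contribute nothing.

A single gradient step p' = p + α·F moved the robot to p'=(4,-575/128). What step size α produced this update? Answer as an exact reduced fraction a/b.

F_att = 3/2·(g−p) = 3/2·(8,-4) = (12.0000,-6.0000)
o1: d²=16 ≤ ρ²=18; F_rep = 2·(0,4)/16² = (0.0000,0.0312)
o2: d²=181 > ρ²=18 → inactive
o3: d²=52 > ρ²=18 → inactive
F = F_att + ΣF_rep = (12.0000,-5.9688)
Δp = p'−p = (3.0000,-1.4922); α = Δx/Fx = (3) / (12) = 1/4
check: Δy/Fy = (-191/128) / (-191/32) = 1/4 ✓

α = 1/4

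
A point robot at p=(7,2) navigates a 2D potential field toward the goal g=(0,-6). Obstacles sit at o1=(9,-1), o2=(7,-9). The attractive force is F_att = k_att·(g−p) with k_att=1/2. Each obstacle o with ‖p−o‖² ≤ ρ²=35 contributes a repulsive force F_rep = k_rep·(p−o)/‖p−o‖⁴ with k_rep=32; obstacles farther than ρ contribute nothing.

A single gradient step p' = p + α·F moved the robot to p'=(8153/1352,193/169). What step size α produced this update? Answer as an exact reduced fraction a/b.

F_att = 1/2·(g−p) = 1/2·(-7,-8) = (-3.5000,-4.0000)
o1: d²=13 ≤ ρ²=35; F_rep = 32·(-2,3)/13² = (-0.3787,0.5680)
o2: d²=121 > ρ²=35 → inactive
F = F_att + ΣF_rep = (-3.8787,-3.4320)
Δp = p'−p = (-0.9697,-0.8580); α = Δx/Fx = (-1311/1352) / (-1311/338) = 1/4
check: Δy/Fy = (-145/169) / (-580/169) = 1/4 ✓

α = 1/4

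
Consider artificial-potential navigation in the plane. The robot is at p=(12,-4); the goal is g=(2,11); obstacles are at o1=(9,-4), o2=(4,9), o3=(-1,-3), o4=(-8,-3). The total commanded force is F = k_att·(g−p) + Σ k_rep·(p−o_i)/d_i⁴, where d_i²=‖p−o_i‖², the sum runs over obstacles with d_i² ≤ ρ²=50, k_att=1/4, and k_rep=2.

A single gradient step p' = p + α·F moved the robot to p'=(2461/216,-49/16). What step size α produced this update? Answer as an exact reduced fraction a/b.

α = 1/4

F_att = 1/4·(g−p) = 1/4·(-10,15) = (-2.5000,3.7500)
o1: d²=9 ≤ ρ²=50; F_rep = 2·(3,0)/9² = (0.0741,0.0000)
o2: d²=233 > ρ²=50 → inactive
o3: d²=170 > ρ²=50 → inactive
o4: d²=401 > ρ²=50 → inactive
F = F_att + ΣF_rep = (-2.4259,3.7500)
Δp = p'−p = (-0.6065,0.9375); α = Δx/Fx = (-131/216) / (-131/54) = 1/4
check: Δy/Fy = (15/16) / (15/4) = 1/4 ✓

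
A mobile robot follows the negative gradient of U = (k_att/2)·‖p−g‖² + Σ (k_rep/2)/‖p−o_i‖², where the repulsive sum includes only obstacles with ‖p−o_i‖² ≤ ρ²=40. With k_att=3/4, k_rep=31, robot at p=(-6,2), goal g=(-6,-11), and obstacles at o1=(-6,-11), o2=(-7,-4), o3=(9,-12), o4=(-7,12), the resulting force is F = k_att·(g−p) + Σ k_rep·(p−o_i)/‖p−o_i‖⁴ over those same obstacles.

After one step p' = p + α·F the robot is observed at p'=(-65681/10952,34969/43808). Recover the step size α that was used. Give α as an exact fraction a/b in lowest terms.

F_att = 3/4·(g−p) = 3/4·(0,-13) = (0.0000,-9.7500)
o1: d²=169 > ρ²=40 → inactive
o2: d²=37 ≤ ρ²=40; F_rep = 31·(1,6)/37² = (0.0226,0.1359)
o3: d²=421 > ρ²=40 → inactive
o4: d²=101 > ρ²=40 → inactive
F = F_att + ΣF_rep = (0.0226,-9.6141)
Δp = p'−p = (0.0028,-1.2018); α = Δx/Fx = (31/10952) / (31/1369) = 1/8
check: Δy/Fy = (-52647/43808) / (-52647/5476) = 1/8 ✓

α = 1/8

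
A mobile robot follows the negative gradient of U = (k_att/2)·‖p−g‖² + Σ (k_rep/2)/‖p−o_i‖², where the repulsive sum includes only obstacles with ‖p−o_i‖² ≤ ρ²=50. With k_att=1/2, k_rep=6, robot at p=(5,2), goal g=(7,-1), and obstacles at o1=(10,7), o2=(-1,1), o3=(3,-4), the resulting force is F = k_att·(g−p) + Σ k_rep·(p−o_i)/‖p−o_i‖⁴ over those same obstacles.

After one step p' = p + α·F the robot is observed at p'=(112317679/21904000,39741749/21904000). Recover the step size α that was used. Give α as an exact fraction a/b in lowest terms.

α = 1/8

F_att = 1/2·(g−p) = 1/2·(2,-3) = (1.0000,-1.5000)
o1: d²=50 ≤ ρ²=50; F_rep = 6·(-5,-5)/50² = (-0.0120,-0.0120)
o2: d²=37 ≤ ρ²=50; F_rep = 6·(6,1)/37² = (0.0263,0.0044)
o3: d²=40 ≤ ρ²=50; F_rep = 6·(2,6)/40² = (0.0075,0.0225)
F = F_att + ΣF_rep = (1.0218,-1.4851)
Δp = p'−p = (0.1277,-0.1856); α = Δx/Fx = (2797679/21904000) / (2797679/2738000) = 1/8
check: Δy/Fy = (-4066251/21904000) / (-4066251/2738000) = 1/8 ✓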